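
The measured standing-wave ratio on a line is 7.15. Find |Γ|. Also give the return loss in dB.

|Γ| = (S − 1)/(S + 1) = (7.15 − 1)/(7.15 + 1) = 6.15/8.15
RL = −20·log₁₀|Γ| = −20·log₁₀(0.755)

|Γ| ≈ 0.755; return loss ≈ 2.45 dB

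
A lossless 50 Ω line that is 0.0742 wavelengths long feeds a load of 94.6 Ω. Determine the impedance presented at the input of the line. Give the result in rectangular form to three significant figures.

Z_in ≈ 62.2 − j34 Ω

βl = 2π × 0.0742 = 26.7°
tan(βl) = tan(26.7°) = 0.503
Z_in = Z_0·(Z_L + jZ_0·tanβl)/(Z_0 + jZ_L·tanβl)
     = 50·(94.6 + j25.2)/(50 + j47.6)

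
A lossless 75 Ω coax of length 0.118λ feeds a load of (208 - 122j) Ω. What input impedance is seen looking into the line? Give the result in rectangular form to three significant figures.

Z_in ≈ 30.2 − j52.3 Ω

βl = 2π × 0.118 = 42.5°
tan(βl) = tan(42.5°) = 0.916
Z_in = Z_0·(Z_L + jZ_0·tanβl)/(Z_0 + jZ_L·tanβl)
     = 75·(208 − j53.3)/(187 + j190)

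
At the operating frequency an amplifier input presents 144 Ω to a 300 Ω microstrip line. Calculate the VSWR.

VSWR ≈ 2.08

Γ = (144 − 300)/(144 + 300) = -0.351
VSWR = (1 + 0.351)/(1 − 0.351)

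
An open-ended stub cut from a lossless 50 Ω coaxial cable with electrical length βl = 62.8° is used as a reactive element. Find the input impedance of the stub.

tan(βl) = 1.95
For an open-ended stub, Z_in = −jZ_0·cot(βl) = −jZ_0/tan(βl)

Z_in ≈ −j25.7 Ω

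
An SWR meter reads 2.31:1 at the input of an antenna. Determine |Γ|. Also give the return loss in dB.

|Γ| ≈ 0.396; return loss ≈ 8.05 dB

|Γ| = (S − 1)/(S + 1) = (2.31 − 1)/(2.31 + 1) = 1.31/3.31
RL = −20·log₁₀|Γ| = −20·log₁₀(0.396)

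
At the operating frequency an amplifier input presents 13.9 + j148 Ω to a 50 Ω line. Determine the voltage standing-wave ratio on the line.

Γ = (Z_L − Z_0)/(Z_L + Z_0) = (-36.1 + j148)/(63.9 + j148)
|Γ| = 152/161 = 0.945
VSWR = (1 + |Γ|)/(1 − |Γ|) = 1.94/0.055

VSWR ≈ 35.4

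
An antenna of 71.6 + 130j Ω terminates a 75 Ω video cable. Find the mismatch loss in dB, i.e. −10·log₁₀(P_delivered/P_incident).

mismatch loss ≈ 2.52 dB

Γ = (-3.4 + j130)/(146.6 + j130), |Γ| = 0.664
|Γ|² = 0.441, so P_del/P_inc = 1 − |Γ|² = 0.559
ML = −10·log₁₀(1 − |Γ|²)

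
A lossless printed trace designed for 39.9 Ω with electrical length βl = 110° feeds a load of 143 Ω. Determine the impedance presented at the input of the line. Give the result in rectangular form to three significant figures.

tan(βl) = tan(110°) = -2.75
Z_in = Z_0·(Z_L + jZ_0·tanβl)/(Z_0 + jZ_L·tanβl)
     = 39.9·(143 − j110)/(39.9 − j393)

Z_in ≈ 12.5 + j13.3 Ω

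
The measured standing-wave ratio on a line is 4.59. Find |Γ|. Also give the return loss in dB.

|Γ| ≈ 0.642; return loss ≈ 3.85 dB

|Γ| = (S − 1)/(S + 1) = (4.59 − 1)/(4.59 + 1) = 3.59/5.59
RL = −20·log₁₀|Γ| = −20·log₁₀(0.642)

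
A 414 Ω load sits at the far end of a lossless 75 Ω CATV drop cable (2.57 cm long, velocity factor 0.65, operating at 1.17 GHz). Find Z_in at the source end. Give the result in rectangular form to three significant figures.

Z_in ≈ 19.7 − j49.1 Ω

λ = v/f = 0.65·c / 1.17 GHz = 0.167 m
βl = 2π·l/λ = 2π × 0.154 = 55.5°
tan(βl) = tan(55.5°) = 1.46
Z_in = Z_0·(Z_L + jZ_0·tanβl)/(Z_0 + jZ_L·tanβl)
     = 75·(414 + j109)/(75 + j603)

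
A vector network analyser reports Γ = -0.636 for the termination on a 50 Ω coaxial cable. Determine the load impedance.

Z_L ≈ 11.1 Ω

Z_L = Z_0·(1 + Γ)/(1 − Γ) = 50·(0.364)/(1.64)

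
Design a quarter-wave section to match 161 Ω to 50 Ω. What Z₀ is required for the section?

Z_qwt = √(Z_0·R_L) = √(50 × 161) = √8050

Z_qwt ≈ 89.7 Ω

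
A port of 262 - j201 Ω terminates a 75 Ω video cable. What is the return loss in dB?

RL ≈ 3.1 dB

Γ = (187 − j201)/(337 − j201), |Γ| = 0.7
RL = −20·log₁₀|Γ| = −20·log₁₀(0.7)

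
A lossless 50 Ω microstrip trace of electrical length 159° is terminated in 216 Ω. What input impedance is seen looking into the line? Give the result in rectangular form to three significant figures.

Z_in ≈ 66.1 + j90.4 Ω

tan(βl) = tan(159°) = -0.384
Z_in = Z_0·(Z_L + jZ_0·tanβl)/(Z_0 + jZ_L·tanβl)
     = 50·(216 − j19.2)/(50 − j82.9)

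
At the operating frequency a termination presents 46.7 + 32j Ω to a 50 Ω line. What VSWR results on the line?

Γ = (Z_L − Z_0)/(Z_L + Z_0) = (-3.3 + j32)/(96.7 + j32)
|Γ| = 32.2/102 = 0.316
VSWR = (1 + |Γ|)/(1 − |Γ|) = 1.32/0.684

VSWR ≈ 1.92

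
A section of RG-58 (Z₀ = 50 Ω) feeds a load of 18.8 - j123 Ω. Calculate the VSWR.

Γ = (Z_L − Z_0)/(Z_L + Z_0) = (-31.2 − j123)/(68.8 − j123)
|Γ| = 127/141 = 0.9
VSWR = (1 + |Γ|)/(1 − |Γ|) = 1.9/0.0996

VSWR ≈ 19.1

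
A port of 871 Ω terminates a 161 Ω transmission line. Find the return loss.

RL ≈ 3.25 dB

Γ = (871 − 161)/(871 + 161) = 0.688
RL = −20·log₁₀|Γ| = −20·log₁₀(0.688)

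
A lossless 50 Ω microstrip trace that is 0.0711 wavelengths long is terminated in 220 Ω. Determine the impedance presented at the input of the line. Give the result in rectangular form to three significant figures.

Z_in ≈ 49.7 − j80.8 Ω

βl = 2π × 0.0711 = 25.6°
tan(βl) = tan(25.6°) = 0.479
Z_in = Z_0·(Z_L + jZ_0·tanβl)/(Z_0 + jZ_L·tanβl)
     = 50·(220 + j24)/(50 + j105)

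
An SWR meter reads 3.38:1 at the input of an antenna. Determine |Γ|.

|Γ| = (S − 1)/(S + 1) = (3.38 − 1)/(3.38 + 1) = 2.38/4.38

|Γ| ≈ 0.543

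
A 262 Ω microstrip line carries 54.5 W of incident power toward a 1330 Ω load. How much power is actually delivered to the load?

P_delivered ≈ 30 W

Γ = (1330 − 262)/(1330 + 262) = 0.671
|Γ|² = 0.45
P_refl = |Γ|²·P_inc = 24.5 W, P_del = (1 − |Γ|²)·P_inc = 30 W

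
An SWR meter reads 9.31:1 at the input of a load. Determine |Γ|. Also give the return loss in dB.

|Γ| ≈ 0.806; return loss ≈ 1.87 dB

|Γ| = (S − 1)/(S + 1) = (9.31 − 1)/(9.31 + 1) = 8.31/10.3
RL = −20·log₁₀|Γ| = −20·log₁₀(0.806)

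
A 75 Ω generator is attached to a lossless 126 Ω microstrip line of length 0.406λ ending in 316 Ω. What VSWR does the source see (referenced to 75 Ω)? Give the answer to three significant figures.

VSWR ≈ 3.45

βl = 2π × 0.406 = 146°
tan(βl) = -0.67
Z_in = Z_0·(Z_L + jZ_0·tanβl)/(Z_0 + jZ_L·tanβl) = 120 + j117 Ω
Γ_s = (Z_in − Z_s)/(Z_in + Z_s) = (44.7 + j117)/(195 + j117), |Γ_s| = 0.551
VSWR = (1 + |Γ_s|)/(1 − |Γ_s|)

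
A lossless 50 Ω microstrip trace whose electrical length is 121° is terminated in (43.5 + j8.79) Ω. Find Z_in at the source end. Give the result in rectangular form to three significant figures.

Z_in ≈ 43.5 − j8.82 Ω

tan(βl) = tan(121°) = -1.66
Z_in = Z_0·(Z_L + jZ_0·tanβl)/(Z_0 + jZ_L·tanβl)
     = 50·(43.5 − j74.4)/(64.6 − j72.4)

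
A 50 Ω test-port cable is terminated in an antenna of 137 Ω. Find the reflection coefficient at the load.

Γ = (Z_L − Z_0)/(Z_L + Z_0) = (137 − 50)/(137 + 50) = 87/187

Γ = 0.465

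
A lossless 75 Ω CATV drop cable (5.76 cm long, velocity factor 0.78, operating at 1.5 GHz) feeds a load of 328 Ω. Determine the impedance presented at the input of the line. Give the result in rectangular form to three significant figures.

λ = v/f = 0.78·c / 1.5 GHz = 0.156 m
βl = 2π·l/λ = 2π × 0.369 = 133°
tan(βl) = tan(133°) = -1.08
Z_in = Z_0·(Z_L + jZ_0·tanβl)/(Z_0 + jZ_L·tanβl)
     = 75·(328 − j80.6)/(75 − j353)

Z_in ≈ 30.6 + j63.2 Ω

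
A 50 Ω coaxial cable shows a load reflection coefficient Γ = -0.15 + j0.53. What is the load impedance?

Z_L = Z_0·(1 + Γ)/(1 − Γ) = 50·(0.85 + j0.53)/(1.15 − j0.53)

Z_L ≈ 21.7 + j33.1 Ω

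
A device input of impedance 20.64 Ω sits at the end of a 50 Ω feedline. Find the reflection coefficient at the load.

Γ = -0.416

Γ = (Z_L − Z_0)/(Z_L + Z_0) = (20.64 − 50)/(20.64 + 50) = -29.36/70.64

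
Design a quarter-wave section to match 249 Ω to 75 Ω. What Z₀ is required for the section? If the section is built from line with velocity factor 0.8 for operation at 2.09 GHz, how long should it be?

Z_qwt ≈ 137 Ω; length ≈ 2.87 cm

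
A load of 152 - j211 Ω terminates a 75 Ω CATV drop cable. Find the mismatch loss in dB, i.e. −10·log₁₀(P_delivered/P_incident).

Γ = (77 − j211)/(227 − j211), |Γ| = 0.725
|Γ|² = 0.525, so P_del/P_inc = 1 − |Γ|² = 0.475
ML = −10·log₁₀(1 − |Γ|²)

mismatch loss ≈ 3.24 dB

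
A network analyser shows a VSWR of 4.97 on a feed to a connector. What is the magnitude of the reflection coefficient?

|Γ| = (S − 1)/(S + 1) = (4.97 − 1)/(4.97 + 1) = 3.97/5.97

|Γ| ≈ 0.665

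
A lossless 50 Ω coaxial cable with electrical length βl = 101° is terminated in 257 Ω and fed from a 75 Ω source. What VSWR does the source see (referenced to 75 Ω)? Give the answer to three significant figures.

VSWR ≈ 7.56

tan(βl) = -5.14
Z_in = Z_0·(Z_L + jZ_0·tanβl)/(Z_0 + jZ_L·tanβl) = 10.1 + j9.34 Ω
Γ_s = (Z_in − Z_s)/(Z_in + Z_s) = (-64.9 + j9.34)/(85.1 + j9.34), |Γ_s| = 0.766
VSWR = (1 + |Γ_s|)/(1 − |Γ_s|)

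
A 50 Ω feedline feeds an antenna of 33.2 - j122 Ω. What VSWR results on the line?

Γ = (Z_L − Z_0)/(Z_L + Z_0) = (-16.8 − j122)/(83.2 − j122)
|Γ| = 123/148 = 0.834
VSWR = (1 + |Γ|)/(1 − |Γ|) = 1.83/0.166

VSWR ≈ 11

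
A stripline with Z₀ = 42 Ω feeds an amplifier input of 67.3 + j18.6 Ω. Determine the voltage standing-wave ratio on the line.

Γ = (Z_L − Z_0)/(Z_L + Z_0) = (25.3 + j18.6)/(109.3 + j18.6)
|Γ| = 31.4/111 = 0.283
VSWR = (1 + |Γ|)/(1 − |Γ|) = 1.28/0.717

VSWR ≈ 1.79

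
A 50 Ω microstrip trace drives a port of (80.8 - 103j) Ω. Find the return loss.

RL ≈ 3.8 dB

Γ = (30.8 − j103)/(130.8 − j103), |Γ| = 0.646
RL = −20·log₁₀|Γ| = −20·log₁₀(0.646)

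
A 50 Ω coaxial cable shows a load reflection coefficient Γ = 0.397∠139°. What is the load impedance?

Z_L ≈ 24 + j14.8 Ω

Z_L = Z_0·(1 + Γ)/(1 − Γ) = 50·(0.7 + j0.26)/(1.3 − j0.26)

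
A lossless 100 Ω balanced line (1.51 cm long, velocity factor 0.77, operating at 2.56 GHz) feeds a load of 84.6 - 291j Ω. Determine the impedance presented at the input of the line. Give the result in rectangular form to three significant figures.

λ = v/f = 0.77·c / 2.56 GHz = 0.0902 m
βl = 2π·l/λ = 2π × 0.167 = 60.2°
tan(βl) = tan(60.2°) = 1.75
Z_in = Z_0·(Z_L + jZ_0·tanβl)/(Z_0 + jZ_L·tanβl)
     = 100·(84.6 − j116)/(609 + j148)

Z_in ≈ 8.74 − j21.2 Ω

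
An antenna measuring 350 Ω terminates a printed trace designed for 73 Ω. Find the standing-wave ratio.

VSWR ≈ 4.79

Γ = (350 − 73)/(350 + 73) = 0.655
VSWR = (1 + 0.655)/(1 − 0.655)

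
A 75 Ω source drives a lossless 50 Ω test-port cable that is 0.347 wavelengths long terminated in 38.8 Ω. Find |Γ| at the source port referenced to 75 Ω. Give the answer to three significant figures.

|Γ| ≈ 0.198

βl = 2π × 0.347 = 125°
tan(βl) = -1.43
Z_in = Z_0·(Z_L + jZ_0·tanβl)/(Z_0 + jZ_L·tanβl) = 53 − j12.7 Ω
Γ_s = (Z_in − Z_s)/(Z_in + Z_s) = (-22 − j12.7)/(128 − j12.7), |Γ_s| = 0.198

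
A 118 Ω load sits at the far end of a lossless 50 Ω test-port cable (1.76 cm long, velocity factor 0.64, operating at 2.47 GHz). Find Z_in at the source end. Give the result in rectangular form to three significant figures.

Z_in ≈ 21.6 − j6.1 Ω

λ = v/f = 0.64·c / 2.47 GHz = 0.0777 m
βl = 2π·l/λ = 2π × 0.226 = 81.5°
tan(βl) = tan(81.5°) = 6.7
Z_in = Z_0·(Z_L + jZ_0·tanβl)/(Z_0 + jZ_L·tanβl)
     = 50·(118 + j335)/(50 + j791)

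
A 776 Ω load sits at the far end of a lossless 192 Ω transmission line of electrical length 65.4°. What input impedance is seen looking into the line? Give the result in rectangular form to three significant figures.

Z_in ≈ 56.7 − j81.5 Ω

tan(βl) = tan(65.4°) = 2.18
Z_in = Z_0·(Z_L + jZ_0·tanβl)/(Z_0 + jZ_L·tanβl)
     = 192·(776 + j419)/(192 + j1690)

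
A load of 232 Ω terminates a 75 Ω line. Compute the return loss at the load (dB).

RL ≈ 5.82 dB

Γ = (232 − 75)/(232 + 75) = 0.511
RL = −20·log₁₀|Γ| = −20·log₁₀(0.511)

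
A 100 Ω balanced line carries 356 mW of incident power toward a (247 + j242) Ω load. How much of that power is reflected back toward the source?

|Γ| = |(147 + j242)/(347 + j242)| = 0.669
|Γ|² = 0.448
P_refl = |Γ|²·P_inc = 159 mW, P_del = (1 − |Γ|²)·P_inc = 197 mW

P_reflected ≈ 159 mW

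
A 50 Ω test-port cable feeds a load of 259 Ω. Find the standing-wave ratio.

For a purely resistive load, VSWR = R_L/Z_0 or Z_0/R_L (whichever > 1) = 259/50

VSWR ≈ 5.18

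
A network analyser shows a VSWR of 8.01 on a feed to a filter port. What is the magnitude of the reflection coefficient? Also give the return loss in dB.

|Γ| = (S − 1)/(S + 1) = (8.01 − 1)/(8.01 + 1) = 7.01/9.01
RL = −20·log₁₀|Γ| = −20·log₁₀(0.778)

|Γ| ≈ 0.778; return loss ≈ 2.18 dB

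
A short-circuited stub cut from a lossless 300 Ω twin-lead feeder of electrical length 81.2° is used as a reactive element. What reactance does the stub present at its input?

X_in ≈ 1940 Ω (inductive)

tan(βl) = 6.46
For a short-circuited stub, Z_in = jZ_0·tan(βl)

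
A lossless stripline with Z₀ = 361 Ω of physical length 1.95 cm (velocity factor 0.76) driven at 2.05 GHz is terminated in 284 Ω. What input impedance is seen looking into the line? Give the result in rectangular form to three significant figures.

Z_in ≈ 408 + j79.6 Ω

λ = v/f = 0.76·c / 2.05 GHz = 0.111 m
βl = 2π·l/λ = 2π × 0.175 = 63.1°
tan(βl) = tan(63.1°) = 1.97
Z_in = Z_0·(Z_L + jZ_0·tanβl)/(Z_0 + jZ_L·tanβl)
     = 361·(284 + j712)/(361 + j560)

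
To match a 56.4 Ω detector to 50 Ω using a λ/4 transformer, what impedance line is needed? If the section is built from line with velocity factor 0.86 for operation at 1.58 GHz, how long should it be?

Z_qwt ≈ 53.1 Ω; length ≈ 4.08 cm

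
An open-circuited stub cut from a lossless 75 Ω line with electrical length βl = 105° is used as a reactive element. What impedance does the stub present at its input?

tan(βl) = -3.73
For an open-circuited stub, Z_in = −jZ_0·cot(βl) = −jZ_0/tan(βl)

Z_in ≈ +j20.1 Ω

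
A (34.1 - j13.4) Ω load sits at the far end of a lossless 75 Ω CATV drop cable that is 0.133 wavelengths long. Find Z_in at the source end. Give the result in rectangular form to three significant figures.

Z_in ≈ 44.9 + j39.2 Ω

βl = 2π × 0.133 = 47.9°
tan(βl) = tan(47.9°) = 1.11
Z_in = Z_0·(Z_L + jZ_0·tanβl)/(Z_0 + jZ_L·tanβl)
     = 75·(34.1 + j69.5)/(89.8 + j37.7)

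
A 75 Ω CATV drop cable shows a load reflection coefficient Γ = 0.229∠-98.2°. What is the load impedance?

Z_L ≈ 63.6 − j30.4 Ω

Z_L = Z_0·(1 + Γ)/(1 − Γ) = 75·(0.967 − j0.227)/(1.03 + j0.227)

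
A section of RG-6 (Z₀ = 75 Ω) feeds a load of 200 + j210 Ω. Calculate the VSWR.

VSWR ≈ 5.81

Γ = (Z_L − Z_0)/(Z_L + Z_0) = (125 + j210)/(275 + j210)
|Γ| = 244/346 = 0.706
VSWR = (1 + |Γ|)/(1 − |Γ|) = 1.71/0.294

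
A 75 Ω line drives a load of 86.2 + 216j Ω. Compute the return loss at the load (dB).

RL ≈ 1.91 dB

Γ = (11.2 + j216)/(161.2 + j216), |Γ| = 0.802
RL = −20·log₁₀|Γ| = −20·log₁₀(0.802)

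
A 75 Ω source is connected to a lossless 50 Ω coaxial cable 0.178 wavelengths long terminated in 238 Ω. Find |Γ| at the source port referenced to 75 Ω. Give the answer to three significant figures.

βl = 2π × 0.178 = 64.1°
tan(βl) = 2.06
Z_in = Z_0·(Z_L + jZ_0·tanβl)/(Z_0 + jZ_L·tanβl) = 12.9 − j23 Ω
Γ_s = (Z_in − Z_s)/(Z_in + Z_s) = (-62.1 − j23)/(87.9 − j23), |Γ_s| = 0.73

|Γ| ≈ 0.73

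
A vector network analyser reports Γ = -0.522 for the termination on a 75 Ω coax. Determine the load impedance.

Z_L ≈ 23.6 Ω

Z_L = Z_0·(1 + Γ)/(1 − Γ) = 75·(0.478)/(1.52)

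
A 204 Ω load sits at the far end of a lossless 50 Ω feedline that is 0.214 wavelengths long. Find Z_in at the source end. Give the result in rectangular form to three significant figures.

βl = 2π × 0.214 = 77°
tan(βl) = tan(77°) = 4.35
Z_in = Z_0·(Z_L + jZ_0·tanβl)/(Z_0 + jZ_L·tanβl)
     = 50·(204 + j217)/(50 + j886)

Z_in ≈ 12.9 − j10.8 Ω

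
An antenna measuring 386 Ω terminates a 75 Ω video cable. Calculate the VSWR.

VSWR ≈ 5.15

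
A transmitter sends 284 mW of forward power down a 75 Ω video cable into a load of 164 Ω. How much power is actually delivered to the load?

P_delivered ≈ 245 mW

Γ = (164 − 75)/(164 + 75) = 0.372
|Γ|² = 0.139
P_refl = |Γ|²·P_inc = 39.4 mW, P_del = (1 − |Γ|²)·P_inc = 245 mW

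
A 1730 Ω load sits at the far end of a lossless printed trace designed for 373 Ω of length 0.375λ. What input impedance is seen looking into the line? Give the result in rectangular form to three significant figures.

Z_in ≈ 154 + j340 Ω

βl = 2π × 0.375 = 135°
tan(βl) = tan(135°) = -1
Z_in = Z_0·(Z_L + jZ_0·tanβl)/(Z_0 + jZ_L·tanβl)
     = 373·(1730 − j373)/(373 − j1730)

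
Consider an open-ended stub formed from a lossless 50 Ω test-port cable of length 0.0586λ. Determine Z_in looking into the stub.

Z_in ≈ −j130 Ω

βl = 2π × 0.0586 = 21.1°
tan(βl) = 0.386
For an open-ended stub, Z_in = −jZ_0·cot(βl) = −jZ_0/tan(βl)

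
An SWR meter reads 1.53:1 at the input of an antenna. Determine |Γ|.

|Γ| ≈ 0.209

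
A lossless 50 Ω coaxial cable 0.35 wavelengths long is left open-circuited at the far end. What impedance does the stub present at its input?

Z_in ≈ +j36.3 Ω

βl = 2π × 0.35 = 126°
tan(βl) = -1.38
For an open-circuited stub, Z_in = −jZ_0·cot(βl) = −jZ_0/tan(βl)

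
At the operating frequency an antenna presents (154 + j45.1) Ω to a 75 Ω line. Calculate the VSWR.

VSWR ≈ 2.28

Γ = (Z_L − Z_0)/(Z_L + Z_0) = (79 + j45.1)/(229 + j45.1)
|Γ| = 91/233 = 0.39
VSWR = (1 + |Γ|)/(1 − |Γ|) = 1.39/0.61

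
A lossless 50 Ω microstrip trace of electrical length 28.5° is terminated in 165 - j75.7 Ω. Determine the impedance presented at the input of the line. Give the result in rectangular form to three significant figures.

tan(βl) = tan(28.5°) = 0.543
Z_in = Z_0·(Z_L + jZ_0·tanβl)/(Z_0 + jZ_L·tanβl)
     = 50·(165 − j48.6)/(91.1 + j89.6)

Z_in ≈ 32.7 − j58.8 Ω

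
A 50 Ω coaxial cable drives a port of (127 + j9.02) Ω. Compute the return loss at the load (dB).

RL ≈ 7.18 dB

Γ = (77 + j9.02)/(177 + j9.02), |Γ| = 0.437
RL = −20·log₁₀|Γ| = −20·log₁₀(0.437)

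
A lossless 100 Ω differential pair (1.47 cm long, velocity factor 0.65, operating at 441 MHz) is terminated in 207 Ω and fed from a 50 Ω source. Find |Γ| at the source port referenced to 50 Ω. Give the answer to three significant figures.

λ = v/f = 0.65·c / 441 MHz = 0.442 m
βl = 2π·l/λ = 2π × 0.0332 = 12°
tan(βl) = 0.212
Z_in = Z_0·(Z_L + jZ_0·tanβl)/(Z_0 + jZ_L·tanβl) = 181 − j58.4 Ω
Γ_s = (Z_in − Z_s)/(Z_in + Z_s) = (131 − j58.4)/(231 − j58.4), |Γ_s| = 0.602

|Γ| ≈ 0.602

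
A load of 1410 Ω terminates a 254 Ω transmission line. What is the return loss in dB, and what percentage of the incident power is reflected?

RL ≈ 3.16 dB; 48.3% of incident power reflected

Γ = (1410 − 254)/(1410 + 254) = 0.695
RL = −20·log₁₀(0.695) = 3.16 dB
P_refl/P_inc = |Γ|² = 0.483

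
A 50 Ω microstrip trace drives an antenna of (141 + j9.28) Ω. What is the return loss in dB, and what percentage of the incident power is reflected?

RL ≈ 6.41 dB; 22.9% of incident power reflected

Γ = (91 + j9.28)/(191 + j9.28), |Γ| = 0.478
RL = −20·log₁₀(0.478) = 6.41 dB
P_refl/P_inc = |Γ|² = 0.229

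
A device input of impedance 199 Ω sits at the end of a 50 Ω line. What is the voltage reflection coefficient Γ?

Γ = 0.598

Γ = (Z_L − Z_0)/(Z_L + Z_0) = (199 − 50)/(199 + 50) = 149/249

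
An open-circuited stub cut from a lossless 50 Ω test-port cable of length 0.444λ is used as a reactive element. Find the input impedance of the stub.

Z_in ≈ +j136 Ω

βl = 2π × 0.444 = 160°
tan(βl) = -0.367
For an open-circuited stub, Z_in = −jZ_0·cot(βl) = −jZ_0/tan(βl)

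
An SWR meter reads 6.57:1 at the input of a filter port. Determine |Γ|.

|Γ| ≈ 0.736

|Γ| = (S − 1)/(S + 1) = (6.57 − 1)/(6.57 + 1) = 5.57/7.57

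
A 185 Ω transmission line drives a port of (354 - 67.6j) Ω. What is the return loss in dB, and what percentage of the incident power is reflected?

Γ = (169 − j67.6)/(539 − j67.6), |Γ| = 0.335
RL = −20·log₁₀(0.335) = 9.5 dB
P_refl/P_inc = |Γ|² = 0.112

RL ≈ 9.5 dB; 11.2% of incident power reflected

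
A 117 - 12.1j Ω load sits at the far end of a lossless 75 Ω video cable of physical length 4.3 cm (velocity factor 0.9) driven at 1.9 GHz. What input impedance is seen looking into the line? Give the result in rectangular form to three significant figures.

λ = v/f = 0.9·c / 1.9 GHz = 0.142 m
βl = 2π·l/λ = 2π × 0.303 = 109°
tan(βl) = tan(109°) = -2.92
Z_in = Z_0·(Z_L + jZ_0·tanβl)/(Z_0 + jZ_L·tanβl)
     = 75·(117 − j231)/(39.7 − j341)

Z_in ≈ 53 + j19.6 Ω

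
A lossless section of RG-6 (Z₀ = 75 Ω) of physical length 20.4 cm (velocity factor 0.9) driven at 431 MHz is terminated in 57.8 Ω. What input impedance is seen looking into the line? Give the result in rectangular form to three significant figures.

Z_in ≈ 85.1 − j18.3 Ω

λ = v/f = 0.9·c / 431 MHz = 0.626 m
βl = 2π·l/λ = 2π × 0.326 = 117°
tan(βl) = tan(117°) = -1.94
Z_in = Z_0·(Z_L + jZ_0·tanβl)/(Z_0 + jZ_L·tanβl)
     = 75·(57.8 − j146)/(75 − j112)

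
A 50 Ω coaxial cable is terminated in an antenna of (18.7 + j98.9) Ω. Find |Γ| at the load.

|Γ| ≈ 0.861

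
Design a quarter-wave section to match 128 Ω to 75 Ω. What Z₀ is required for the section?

Z_qwt ≈ 98 Ω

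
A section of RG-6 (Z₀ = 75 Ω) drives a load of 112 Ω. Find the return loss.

RL ≈ 14.1 dB

Γ = (112 − 75)/(112 + 75) = 0.198
RL = −20·log₁₀|Γ| = −20·log₁₀(0.198)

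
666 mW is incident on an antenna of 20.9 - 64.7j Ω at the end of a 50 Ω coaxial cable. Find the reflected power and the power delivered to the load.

P_reflected ≈ 364 mW; P_delivered ≈ 302 mW

|Γ| = |(-29.1 − j64.7)/(70.9 − j64.7)| = 0.739
|Γ|² = 0.546
P_refl = |Γ|²·P_inc = 364 mW, P_del = (1 − |Γ|²)·P_inc = 302 mW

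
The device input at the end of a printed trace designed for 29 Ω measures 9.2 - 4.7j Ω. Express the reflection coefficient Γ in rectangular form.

Γ ≈ -0.496 − j0.184

Γ = (Z_L − Z_0)/(Z_L + Z_0) = (-19.8 − j4.7)/(38.2 − j4.7)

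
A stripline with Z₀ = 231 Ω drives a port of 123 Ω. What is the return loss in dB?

Γ = (123 − 231)/(123 + 231) = -0.305
RL = −20·log₁₀|Γ| = −20·log₁₀(0.305)

RL ≈ 10.3 dB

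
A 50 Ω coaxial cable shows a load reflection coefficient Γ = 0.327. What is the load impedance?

Z_L ≈ 98.6 Ω

Z_L = Z_0·(1 + Γ)/(1 − Γ) = 50·(1.33)/(0.673)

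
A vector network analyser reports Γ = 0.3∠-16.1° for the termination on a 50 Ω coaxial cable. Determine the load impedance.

Z_L = Z_0·(1 + Γ)/(1 − Γ) = 50·(1.29 − j0.0832)/(0.712 + j0.0832)

Z_L ≈ 88.6 − j16.2 Ω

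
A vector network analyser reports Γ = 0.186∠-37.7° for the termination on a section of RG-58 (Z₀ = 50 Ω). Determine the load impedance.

Z_L = Z_0·(1 + Γ)/(1 − Γ) = 50·(1.15 − j0.114)/(0.853 + j0.114)

Z_L ≈ 65.2 − j15.4 Ω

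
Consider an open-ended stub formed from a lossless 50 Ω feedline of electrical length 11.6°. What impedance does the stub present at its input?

Z_in ≈ −j244 Ω

tan(βl) = 0.205
For an open-ended stub, Z_in = −jZ_0·cot(βl) = −jZ_0/tan(βl)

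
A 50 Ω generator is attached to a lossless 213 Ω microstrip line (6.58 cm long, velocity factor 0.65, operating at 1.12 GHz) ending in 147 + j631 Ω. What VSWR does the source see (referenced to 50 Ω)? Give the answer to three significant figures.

VSWR ≈ 16.9

λ = v/f = 0.65·c / 1.12 GHz = 0.174 m
βl = 2π·l/λ = 2π × 0.378 = 136°
tan(βl) = -0.964
Z_in = Z_0·(Z_L + jZ_0·tanβl)/(Z_0 + jZ_L·tanβl) = 18.5 + j114 Ω
Γ_s = (Z_in − Z_s)/(Z_in + Z_s) = (-31.5 + j114)/(68.5 + j114), |Γ_s| = 0.889
VSWR = (1 + |Γ_s|)/(1 − |Γ_s|)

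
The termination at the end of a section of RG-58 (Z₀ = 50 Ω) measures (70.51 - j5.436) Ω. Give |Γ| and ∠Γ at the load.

Γ ≈ 0.176 ∠ -12.3°

Γ = (Z_L − Z_0)/(Z_L + Z_0) = (20.51 − j5.436)/(120.5 − j5.436)
|Γ| = 21.2/121 = 0.176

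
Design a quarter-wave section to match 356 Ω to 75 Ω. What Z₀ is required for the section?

Z_qwt = √(Z_0·R_L) = √(75 × 356) = √26700

Z_qwt ≈ 163 Ω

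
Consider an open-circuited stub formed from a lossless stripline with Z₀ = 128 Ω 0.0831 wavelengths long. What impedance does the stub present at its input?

βl = 2π × 0.0831 = 29.9°
tan(βl) = 0.575
For an open-circuited stub, Z_in = −jZ_0·cot(βl) = −jZ_0/tan(βl)

Z_in ≈ −j222 Ω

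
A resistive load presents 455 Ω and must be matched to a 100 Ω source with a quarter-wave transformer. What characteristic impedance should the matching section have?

Z_qwt ≈ 213 Ω

Z_qwt = √(Z_0·R_L) = √(100 × 455) = √45500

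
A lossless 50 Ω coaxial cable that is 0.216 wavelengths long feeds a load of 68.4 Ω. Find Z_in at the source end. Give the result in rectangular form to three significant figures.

βl = 2π × 0.216 = 77.8°
tan(βl) = tan(77.8°) = 4.61
Z_in = Z_0·(Z_L + jZ_0·tanβl)/(Z_0 + jZ_L·tanβl)
     = 50·(68.4 + j230)/(50 + j315)

Z_in ≈ 37.3 − j4.93 Ω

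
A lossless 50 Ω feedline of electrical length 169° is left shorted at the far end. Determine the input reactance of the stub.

X_in ≈ -9.72 Ω (capacitive)

tan(βl) = -0.194
For a shorted stub, Z_in = jZ_0·tan(βl)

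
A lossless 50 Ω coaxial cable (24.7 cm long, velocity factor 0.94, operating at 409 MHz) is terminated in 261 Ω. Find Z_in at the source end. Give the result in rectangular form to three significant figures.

λ = v/f = 0.94·c / 409 MHz = 0.689 m
βl = 2π·l/λ = 2π × 0.358 = 129°
tan(βl) = tan(129°) = -1.24
Z_in = Z_0·(Z_L + jZ_0·tanβl)/(Z_0 + jZ_L·tanβl)
     = 50·(261 − j61.8)/(50 − j323)

Z_in ≈ 15.5 + j38 Ω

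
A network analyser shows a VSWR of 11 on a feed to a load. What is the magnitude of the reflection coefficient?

|Γ| ≈ 0.833

|Γ| = (S − 1)/(S + 1) = (11 − 1)/(11 + 1) = 10/12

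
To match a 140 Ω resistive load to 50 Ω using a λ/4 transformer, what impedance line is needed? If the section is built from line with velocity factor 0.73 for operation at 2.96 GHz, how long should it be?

Z_qwt = √(Z_0·R_L) = √(50 × 140) = √7000
λ = 0.73·c/f = 0.074 m, so l = λ/4 = 0.0185 m

Z_qwt ≈ 83.7 Ω; length ≈ 1.85 cm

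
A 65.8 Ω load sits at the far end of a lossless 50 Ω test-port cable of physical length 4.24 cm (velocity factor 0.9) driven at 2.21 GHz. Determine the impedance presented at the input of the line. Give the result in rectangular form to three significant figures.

Z_in ≈ 44.1 + j11.5 Ω

λ = v/f = 0.9·c / 2.21 GHz = 0.122 m
βl = 2π·l/λ = 2π × 0.347 = 125°
tan(βl) = tan(125°) = -1.43
Z_in = Z_0·(Z_L + jZ_0·tanβl)/(Z_0 + jZ_L·tanβl)
     = 50·(65.8 − j71.6)/(50 − j94.2)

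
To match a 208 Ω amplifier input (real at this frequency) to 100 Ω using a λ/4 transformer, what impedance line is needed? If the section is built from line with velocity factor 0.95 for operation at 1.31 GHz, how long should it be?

Z_qwt ≈ 144 Ω; length ≈ 5.44 cm

Z_qwt = √(Z_0·R_L) = √(100 × 208) = √20800
λ = 0.95·c/f = 0.218 m, so l = λ/4 = 0.0544 m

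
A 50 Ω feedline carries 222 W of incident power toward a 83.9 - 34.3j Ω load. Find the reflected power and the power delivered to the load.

|Γ| = |(33.9 − j34.3)/(133.9 − j34.3)| = 0.349
|Γ|² = 0.122
P_refl = |Γ|²·P_inc = 27 W, P_del = (1 − |Γ|²)·P_inc = 195 W

P_reflected ≈ 27 W; P_delivered ≈ 195 W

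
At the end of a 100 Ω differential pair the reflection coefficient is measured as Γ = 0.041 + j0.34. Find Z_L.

Z_L ≈ 85.3 + j65.7 Ω

Z_L = Z_0·(1 + Γ)/(1 − Γ) = 100·(1.04 + j0.34)/(0.959 − j0.34)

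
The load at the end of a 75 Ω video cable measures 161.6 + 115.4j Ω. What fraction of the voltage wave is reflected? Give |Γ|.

Γ = (Z_L − Z_0)/(Z_L + Z_0) = (86.6 + j115.4)/(236.6 + j115.4)
|Γ| = 144/263

|Γ| ≈ 0.548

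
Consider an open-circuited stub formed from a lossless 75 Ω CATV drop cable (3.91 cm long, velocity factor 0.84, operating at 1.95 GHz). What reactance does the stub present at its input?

λ = v/f = 0.84·c / 1.95 GHz = 0.129 m
βl = 2π·l/λ = 2π × 0.303 = 109°
tan(βl) = -2.92
For an open-circuited stub, Z_in = −jZ_0·cot(βl) = −jZ_0/tan(βl)

X_in ≈ 25.7 Ω (inductive)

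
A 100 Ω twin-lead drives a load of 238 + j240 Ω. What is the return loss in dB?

Γ = (138 + j240)/(338 + j240), |Γ| = 0.668
RL = −20·log₁₀|Γ| = −20·log₁₀(0.668)

RL ≈ 3.51 dB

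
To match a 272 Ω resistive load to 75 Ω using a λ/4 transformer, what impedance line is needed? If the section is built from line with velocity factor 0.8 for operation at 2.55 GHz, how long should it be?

Z_qwt ≈ 143 Ω; length ≈ 2.35 cm

Z_qwt = √(Z_0·R_L) = √(75 × 272) = √20400
λ = 0.8·c/f = 0.0941 m, so l = λ/4 = 0.0235 m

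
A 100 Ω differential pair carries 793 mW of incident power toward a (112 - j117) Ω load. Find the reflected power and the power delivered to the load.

P_reflected ≈ 187 mW; P_delivered ≈ 606 mW

|Γ| = |(12 − j117)/(212 − j117)| = 0.486
|Γ|² = 0.236
P_refl = |Γ|²·P_inc = 187 mW, P_del = (1 − |Γ|²)·P_inc = 606 mW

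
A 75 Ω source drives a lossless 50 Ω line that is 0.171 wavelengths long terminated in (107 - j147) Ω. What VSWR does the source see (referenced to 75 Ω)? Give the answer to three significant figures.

VSWR ≈ 9.35

βl = 2π × 0.171 = 61.6°
tan(βl) = 1.85
Z_in = Z_0·(Z_L + jZ_0·tanβl)/(Z_0 + jZ_L·tanβl) = 8.29 − j13.6 Ω
Γ_s = (Z_in − Z_s)/(Z_in + Z_s) = (-66.7 − j13.6)/(83.3 − j13.6), |Γ_s| = 0.807
VSWR = (1 + |Γ_s|)/(1 − |Γ_s|)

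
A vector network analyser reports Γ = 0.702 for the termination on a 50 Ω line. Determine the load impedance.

Z_L = Z_0·(1 + Γ)/(1 − Γ) = 50·(1.7)/(0.298)

Z_L ≈ 286 Ω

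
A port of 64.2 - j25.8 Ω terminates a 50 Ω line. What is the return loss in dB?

Γ = (14.2 − j25.8)/(114.2 − j25.8), |Γ| = 0.252
RL = −20·log₁₀|Γ| = −20·log₁₀(0.252)

RL ≈ 12 dB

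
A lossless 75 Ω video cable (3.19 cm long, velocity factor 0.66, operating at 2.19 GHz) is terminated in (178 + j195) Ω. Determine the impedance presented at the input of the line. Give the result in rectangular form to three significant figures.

λ = v/f = 0.66·c / 2.19 GHz = 0.0904 m
βl = 2π·l/λ = 2π × 0.353 = 127°
tan(βl) = tan(127°) = -1.33
Z_in = Z_0·(Z_L + jZ_0·tanβl)/(Z_0 + jZ_L·tanβl)
     = 75·(178 + j95.5)/(334 − j236)

Z_in ≈ 16.5 + j33.2 Ω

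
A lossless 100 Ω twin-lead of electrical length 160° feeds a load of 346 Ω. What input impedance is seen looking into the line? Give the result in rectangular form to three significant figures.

Z_in ≈ 152 + j154 Ω

tan(βl) = tan(160°) = -0.364
Z_in = Z_0·(Z_L + jZ_0·tanβl)/(Z_0 + jZ_L·tanβl)
     = 100·(346 − j36.4)/(100 − j126)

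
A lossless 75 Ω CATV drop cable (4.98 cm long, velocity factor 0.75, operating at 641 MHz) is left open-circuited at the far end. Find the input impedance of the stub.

λ = v/f = 0.75·c / 641 MHz = 0.351 m
βl = 2π·l/λ = 2π × 0.142 = 51.1°
tan(βl) = 1.24
For an open-circuited stub, Z_in = −jZ_0·cot(βl) = −jZ_0/tan(βl)

Z_in ≈ −j60.6 Ω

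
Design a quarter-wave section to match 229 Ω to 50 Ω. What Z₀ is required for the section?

Z_qwt ≈ 107 Ω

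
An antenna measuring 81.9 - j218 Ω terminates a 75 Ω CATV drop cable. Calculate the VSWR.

Γ = (Z_L − Z_0)/(Z_L + Z_0) = (6.9 − j218)/(156.9 − j218)
|Γ| = 218/269 = 0.812
VSWR = (1 + |Γ|)/(1 − |Γ|) = 1.81/0.188

VSWR ≈ 9.64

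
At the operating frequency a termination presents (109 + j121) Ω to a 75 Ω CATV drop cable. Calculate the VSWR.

VSWR ≈ 3.66

Γ = (Z_L − Z_0)/(Z_L + Z_0) = (34 + j121)/(184 + j121)
|Γ| = 126/220 = 0.571
VSWR = (1 + |Γ|)/(1 − |Γ|) = 1.57/0.429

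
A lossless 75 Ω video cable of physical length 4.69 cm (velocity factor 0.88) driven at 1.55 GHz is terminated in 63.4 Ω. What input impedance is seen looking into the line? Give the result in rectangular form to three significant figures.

Z_in ≈ 87.8 − j4.65 Ω

λ = v/f = 0.88·c / 1.55 GHz = 0.17 m
βl = 2π·l/λ = 2π × 0.275 = 99.1°
tan(βl) = tan(99.1°) = -6.22
Z_in = Z_0·(Z_L + jZ_0·tanβl)/(Z_0 + jZ_L·tanβl)
     = 75·(63.4 − j467)/(75 − j395)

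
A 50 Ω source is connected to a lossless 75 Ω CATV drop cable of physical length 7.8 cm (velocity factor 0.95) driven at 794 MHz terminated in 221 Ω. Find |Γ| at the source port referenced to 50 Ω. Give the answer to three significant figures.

|Γ| ≈ 0.352

λ = v/f = 0.95·c / 794 MHz = 0.359 m
βl = 2π·l/λ = 2π × 0.217 = 78.2°
tan(βl) = 4.8
Z_in = Z_0·(Z_L + jZ_0·tanβl)/(Z_0 + jZ_L·tanβl) = 26.4 − j13.8 Ω
Γ_s = (Z_in − Z_s)/(Z_in + Z_s) = (-23.6 − j13.8)/(76.4 − j13.8), |Γ_s| = 0.352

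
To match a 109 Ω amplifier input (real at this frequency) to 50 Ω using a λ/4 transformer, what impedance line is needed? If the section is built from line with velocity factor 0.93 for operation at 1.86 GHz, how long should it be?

Z_qwt = √(Z_0·R_L) = √(50 × 109) = √5450
λ = 0.93·c/f = 0.15 m, so l = λ/4 = 0.0375 m

Z_qwt ≈ 73.8 Ω; length ≈ 3.75 cm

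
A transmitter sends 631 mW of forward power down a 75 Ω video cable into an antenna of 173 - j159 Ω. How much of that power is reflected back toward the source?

|Γ| = |(98 − j159)/(248 − j159)| = 0.634
|Γ|² = 0.402
P_refl = |Γ|²·P_inc = 254 mW, P_del = (1 − |Γ|²)·P_inc = 377 mW

P_reflected ≈ 254 mW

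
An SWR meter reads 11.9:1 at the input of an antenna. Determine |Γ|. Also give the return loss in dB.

|Γ| ≈ 0.845; return loss ≈ 1.46 dB

|Γ| = (S − 1)/(S + 1) = (11.9 − 1)/(11.9 + 1) = 10.9/12.9
RL = −20·log₁₀|Γ| = −20·log₁₀(0.845)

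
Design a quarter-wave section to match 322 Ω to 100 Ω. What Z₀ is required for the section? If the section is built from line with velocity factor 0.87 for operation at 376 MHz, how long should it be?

Z_qwt ≈ 179 Ω; length ≈ 17.4 cm

Z_qwt = √(Z_0·R_L) = √(100 × 322) = √32200
λ = 0.87·c/f = 0.694 m, so l = λ/4 = 0.174 m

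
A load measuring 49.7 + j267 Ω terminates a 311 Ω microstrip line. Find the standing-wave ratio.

Γ = (Z_L − Z_0)/(Z_L + Z_0) = (-261.3 + j267)/(360.7 + j267)
|Γ| = 374/449 = 0.832
VSWR = (1 + |Γ|)/(1 − |Γ|) = 1.83/0.168

VSWR ≈ 10.9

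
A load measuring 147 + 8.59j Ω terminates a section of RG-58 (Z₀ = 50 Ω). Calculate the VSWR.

VSWR ≈ 2.95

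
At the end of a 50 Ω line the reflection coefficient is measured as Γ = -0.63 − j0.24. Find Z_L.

Z_L = Z_0·(1 + Γ)/(1 − Γ) = 50·(0.37 − j0.24)/(1.63 + j0.24)

Z_L ≈ 10 − j8.84 Ω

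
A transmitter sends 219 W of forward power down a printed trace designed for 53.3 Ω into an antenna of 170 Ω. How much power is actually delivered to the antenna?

Γ = (170 − 53.3)/(170 + 53.3) = 0.523
|Γ|² = 0.273
P_refl = |Γ|²·P_inc = 59.8 W, P_del = (1 − |Γ|²)·P_inc = 159 W

P_delivered ≈ 159 W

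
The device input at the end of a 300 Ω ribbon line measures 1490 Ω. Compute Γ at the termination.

Γ = 0.665

Γ = (Z_L − Z_0)/(Z_L + Z_0) = (1490 − 300)/(1490 + 300) = 1190/1790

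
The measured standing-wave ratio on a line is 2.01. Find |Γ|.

|Γ| = (S − 1)/(S + 1) = (2.01 − 1)/(2.01 + 1) = 1.01/3.01

|Γ| ≈ 0.336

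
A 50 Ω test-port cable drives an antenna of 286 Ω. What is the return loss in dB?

RL ≈ 3.07 dB

Γ = (286 − 50)/(286 + 50) = 0.702
RL = −20·log₁₀|Γ| = −20·log₁₀(0.702)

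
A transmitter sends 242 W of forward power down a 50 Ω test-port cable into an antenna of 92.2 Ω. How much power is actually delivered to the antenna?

P_delivered ≈ 221 W

Γ = (92.2 − 50)/(92.2 + 50) = 0.297
|Γ|² = 0.0881
P_refl = |Γ|²·P_inc = 21.3 W, P_del = (1 − |Γ|²)·P_inc = 221 W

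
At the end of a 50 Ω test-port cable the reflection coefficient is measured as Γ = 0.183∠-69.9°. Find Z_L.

Z_L = Z_0·(1 + Γ)/(1 − Γ) = 50·(1.06 − j0.172)/(0.937 + j0.172)

Z_L ≈ 53.2 − j18.9 Ω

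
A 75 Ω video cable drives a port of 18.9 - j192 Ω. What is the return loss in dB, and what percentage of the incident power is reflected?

Γ = (-56.1 − j192)/(93.9 − j192), |Γ| = 0.936
RL = −20·log₁₀(0.936) = 0.576 dB
P_refl/P_inc = |Γ|² = 0.876

RL ≈ 0.576 dB; 87.6% of incident power reflected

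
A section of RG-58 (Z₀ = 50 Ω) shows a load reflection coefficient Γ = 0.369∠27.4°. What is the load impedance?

Z_L = Z_0·(1 + Γ)/(1 − Γ) = 50·(1.33 + j0.17)/(0.672 − j0.17)

Z_L ≈ 89.8 + j35.3 Ω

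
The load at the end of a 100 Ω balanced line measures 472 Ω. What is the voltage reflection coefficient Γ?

Γ = 0.65

Γ = (Z_L − Z_0)/(Z_L + Z_0) = (472 − 100)/(472 + 100) = 372/572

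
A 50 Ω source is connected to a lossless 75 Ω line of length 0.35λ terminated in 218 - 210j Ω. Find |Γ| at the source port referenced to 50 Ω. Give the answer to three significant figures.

βl = 2π × 0.35 = 126°
tan(βl) = -1.38
Z_in = Z_0·(Z_L + jZ_0·tanβl)/(Z_0 + jZ_L·tanβl) = 26.1 + j73.1 Ω
Γ_s = (Z_in − Z_s)/(Z_in + Z_s) = (-23.9 + j73.1)/(76.1 + j73.1), |Γ_s| = 0.729

|Γ| ≈ 0.729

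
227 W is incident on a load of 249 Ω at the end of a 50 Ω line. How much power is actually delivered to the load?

Γ = (249 − 50)/(249 + 50) = 0.666
|Γ|² = 0.443
P_refl = |Γ|²·P_inc = 101 W, P_del = (1 − |Γ|²)·P_inc = 126 W

P_delivered ≈ 126 W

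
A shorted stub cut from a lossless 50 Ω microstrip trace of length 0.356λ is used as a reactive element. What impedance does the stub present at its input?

βl = 2π × 0.356 = 128°
tan(βl) = -1.27
For a shorted stub, Z_in = jZ_0·tan(βl)

Z_in ≈ −j63.6 Ω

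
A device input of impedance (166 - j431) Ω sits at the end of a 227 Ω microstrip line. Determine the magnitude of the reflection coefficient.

Γ = (Z_L − Z_0)/(Z_L + Z_0) = (-61 − j431)/(393 − j431)
|Γ| = 435/583

|Γ| ≈ 0.746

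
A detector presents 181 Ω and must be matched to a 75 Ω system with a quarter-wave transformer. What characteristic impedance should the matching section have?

Z_qwt ≈ 117 Ω

Z_qwt = √(Z_0·R_L) = √(75 × 181) = √13580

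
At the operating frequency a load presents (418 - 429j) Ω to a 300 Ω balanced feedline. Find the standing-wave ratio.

Γ = (Z_L − Z_0)/(Z_L + Z_0) = (118 − j429)/(718 − j429)
|Γ| = 445/836 = 0.532
VSWR = (1 + |Γ|)/(1 − |Γ|) = 1.53/0.468

VSWR ≈ 3.27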